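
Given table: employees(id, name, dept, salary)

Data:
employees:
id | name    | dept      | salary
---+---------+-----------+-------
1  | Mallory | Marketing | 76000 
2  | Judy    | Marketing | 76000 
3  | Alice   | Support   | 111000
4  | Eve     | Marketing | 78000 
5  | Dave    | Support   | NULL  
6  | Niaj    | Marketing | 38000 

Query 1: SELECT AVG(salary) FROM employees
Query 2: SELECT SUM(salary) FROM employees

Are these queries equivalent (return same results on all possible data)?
No, not equivalent

Query 1 returns: [(75800.0,)]
Query 2 returns: [(379000,)]

Reason: AVG vs SUM give different aggregate values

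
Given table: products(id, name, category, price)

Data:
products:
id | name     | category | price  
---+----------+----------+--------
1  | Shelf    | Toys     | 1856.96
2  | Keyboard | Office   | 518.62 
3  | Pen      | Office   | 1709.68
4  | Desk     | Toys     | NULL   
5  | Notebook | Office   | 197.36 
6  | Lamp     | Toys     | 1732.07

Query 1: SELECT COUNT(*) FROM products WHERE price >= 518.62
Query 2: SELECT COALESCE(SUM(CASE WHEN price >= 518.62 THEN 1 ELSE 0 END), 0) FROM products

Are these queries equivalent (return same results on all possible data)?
Yes, equivalent

Both queries return: [(4,)]

Reason: COUNT with WHERE vs conditional SUM (COALESCE handles empty-table NULL)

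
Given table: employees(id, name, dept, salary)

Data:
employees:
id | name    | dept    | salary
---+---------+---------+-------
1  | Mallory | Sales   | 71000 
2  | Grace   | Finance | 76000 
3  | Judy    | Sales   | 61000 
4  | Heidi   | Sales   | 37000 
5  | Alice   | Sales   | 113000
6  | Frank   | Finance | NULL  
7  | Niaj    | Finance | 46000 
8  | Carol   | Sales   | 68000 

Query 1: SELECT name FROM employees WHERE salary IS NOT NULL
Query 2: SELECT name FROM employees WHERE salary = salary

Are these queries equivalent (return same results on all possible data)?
Yes, equivalent

Both queries return: [('Alice',), ('Carol',), ('Grace',), ('Heidi',), ('Judy',), ('Mallory',), ('Niaj',)]

Reason: IS NOT NULL vs self-equality (both exclude NULLs)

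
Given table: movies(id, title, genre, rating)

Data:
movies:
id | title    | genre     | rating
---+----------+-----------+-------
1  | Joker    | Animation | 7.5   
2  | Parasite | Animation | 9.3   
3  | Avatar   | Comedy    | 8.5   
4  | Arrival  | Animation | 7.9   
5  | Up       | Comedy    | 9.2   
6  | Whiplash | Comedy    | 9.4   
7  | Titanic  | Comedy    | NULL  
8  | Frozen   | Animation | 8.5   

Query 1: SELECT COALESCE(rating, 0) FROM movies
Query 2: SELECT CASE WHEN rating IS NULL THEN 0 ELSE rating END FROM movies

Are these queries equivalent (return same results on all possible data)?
Yes, equivalent

Both queries return: [(0,), (7.5,), (7.9,), (8.5,), (8.5,), (9.2,), (9.3,), (9.4,)]

Reason: COALESCE vs CASE for NULL handling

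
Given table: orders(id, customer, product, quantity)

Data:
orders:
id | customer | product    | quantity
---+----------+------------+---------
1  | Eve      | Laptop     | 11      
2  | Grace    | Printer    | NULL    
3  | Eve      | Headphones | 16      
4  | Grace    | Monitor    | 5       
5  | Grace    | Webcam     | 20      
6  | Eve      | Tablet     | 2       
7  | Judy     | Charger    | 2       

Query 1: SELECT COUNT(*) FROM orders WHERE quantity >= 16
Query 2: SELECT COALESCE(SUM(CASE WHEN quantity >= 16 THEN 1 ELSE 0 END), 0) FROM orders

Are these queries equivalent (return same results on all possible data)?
Yes, equivalent

Both queries return: [(2,)]

Reason: COUNT with WHERE vs conditional SUM (COALESCE handles empty-table NULL)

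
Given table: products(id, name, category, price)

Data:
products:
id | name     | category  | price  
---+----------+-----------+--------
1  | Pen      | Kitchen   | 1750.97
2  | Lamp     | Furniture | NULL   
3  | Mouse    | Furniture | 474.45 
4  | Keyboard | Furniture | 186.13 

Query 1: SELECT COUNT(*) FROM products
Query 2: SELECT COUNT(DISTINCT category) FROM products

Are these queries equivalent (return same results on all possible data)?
No, not equivalent

Query 1 returns: [(4,)]
Query 2 returns: [(2,)]

Reason: COUNT(*) counts rows, COUNT(DISTINCT category) counts unique categorys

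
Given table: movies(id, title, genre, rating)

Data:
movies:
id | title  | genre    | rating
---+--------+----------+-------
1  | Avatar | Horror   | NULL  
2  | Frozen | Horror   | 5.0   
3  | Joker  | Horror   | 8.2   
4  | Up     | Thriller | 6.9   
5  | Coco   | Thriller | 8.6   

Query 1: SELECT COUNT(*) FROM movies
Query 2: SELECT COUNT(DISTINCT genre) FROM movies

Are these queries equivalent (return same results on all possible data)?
No, not equivalent

Query 1 returns: [(5,)]
Query 2 returns: [(2,)]

Reason: COUNT(*) counts rows, COUNT(DISTINCT genre) counts unique genres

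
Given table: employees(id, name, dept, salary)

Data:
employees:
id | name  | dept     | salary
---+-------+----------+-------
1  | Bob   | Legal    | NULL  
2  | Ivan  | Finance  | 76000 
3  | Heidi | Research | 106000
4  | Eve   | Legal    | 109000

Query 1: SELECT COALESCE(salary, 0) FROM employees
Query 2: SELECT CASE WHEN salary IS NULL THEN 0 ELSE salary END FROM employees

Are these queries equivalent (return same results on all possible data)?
Yes, equivalent

Both queries return: [(0,), (76000,), (106000,), (109000,)]

Reason: COALESCE vs CASE for NULL handling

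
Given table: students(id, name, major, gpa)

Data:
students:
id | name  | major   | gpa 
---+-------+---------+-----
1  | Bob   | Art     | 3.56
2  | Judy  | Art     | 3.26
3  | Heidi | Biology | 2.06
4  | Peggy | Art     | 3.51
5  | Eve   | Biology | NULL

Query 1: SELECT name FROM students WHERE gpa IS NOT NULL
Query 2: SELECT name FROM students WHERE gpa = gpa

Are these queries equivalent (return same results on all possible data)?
Yes, equivalent

Both queries return: [('Bob',), ('Heidi',), ('Judy',), ('Peggy',)]

Reason: IS NOT NULL vs self-equality (both exclude NULLs)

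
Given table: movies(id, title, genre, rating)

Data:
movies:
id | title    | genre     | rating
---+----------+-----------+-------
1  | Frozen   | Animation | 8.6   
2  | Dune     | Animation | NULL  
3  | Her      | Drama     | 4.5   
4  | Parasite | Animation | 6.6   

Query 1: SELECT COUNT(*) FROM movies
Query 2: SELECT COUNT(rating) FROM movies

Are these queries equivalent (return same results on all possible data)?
No, not equivalent

Query 1 returns: [(4,)]
Query 2 returns: [(3,)]

Reason: COUNT(*) includes NULLs, COUNT(column) excludes them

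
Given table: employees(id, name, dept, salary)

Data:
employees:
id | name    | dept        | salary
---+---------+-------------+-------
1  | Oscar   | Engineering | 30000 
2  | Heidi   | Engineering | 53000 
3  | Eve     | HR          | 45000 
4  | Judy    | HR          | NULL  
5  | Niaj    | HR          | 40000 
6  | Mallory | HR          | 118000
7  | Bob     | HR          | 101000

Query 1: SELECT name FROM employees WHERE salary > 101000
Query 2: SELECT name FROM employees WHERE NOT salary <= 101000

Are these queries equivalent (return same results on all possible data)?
Yes, equivalent

Both queries return: [('Mallory',)]

Reason: Both filter salary > 101000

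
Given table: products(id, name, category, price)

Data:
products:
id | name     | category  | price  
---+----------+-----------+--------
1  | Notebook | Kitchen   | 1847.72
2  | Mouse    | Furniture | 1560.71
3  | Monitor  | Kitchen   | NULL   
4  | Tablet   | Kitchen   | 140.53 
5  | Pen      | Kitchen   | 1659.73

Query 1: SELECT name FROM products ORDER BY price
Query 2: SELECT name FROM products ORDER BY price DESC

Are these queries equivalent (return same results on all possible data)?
No, not equivalent

Query 1 returns: [('Monitor',), ('Tablet',), ('Mouse',), ('Pen',), ('Notebook',)]
Query 2 returns: [('Notebook',), ('Pen',), ('Mouse',), ('Tablet',), ('Monitor',)]

Reason: ASC vs DESC gives opposite ordering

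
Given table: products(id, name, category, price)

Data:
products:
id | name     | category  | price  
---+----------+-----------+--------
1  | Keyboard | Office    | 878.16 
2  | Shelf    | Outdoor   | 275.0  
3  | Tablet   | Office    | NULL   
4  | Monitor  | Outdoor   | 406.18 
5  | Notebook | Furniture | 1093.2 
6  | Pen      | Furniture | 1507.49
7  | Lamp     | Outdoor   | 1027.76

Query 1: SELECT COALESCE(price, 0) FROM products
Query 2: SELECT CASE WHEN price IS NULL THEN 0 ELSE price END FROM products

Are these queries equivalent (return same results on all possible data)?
Yes, equivalent

Both queries return: [(0,), (275.0,), (406.18,), (878.16,), (1027.76,), (1093.2,), (1507.49,)]

Reason: COALESCE vs CASE for NULL handling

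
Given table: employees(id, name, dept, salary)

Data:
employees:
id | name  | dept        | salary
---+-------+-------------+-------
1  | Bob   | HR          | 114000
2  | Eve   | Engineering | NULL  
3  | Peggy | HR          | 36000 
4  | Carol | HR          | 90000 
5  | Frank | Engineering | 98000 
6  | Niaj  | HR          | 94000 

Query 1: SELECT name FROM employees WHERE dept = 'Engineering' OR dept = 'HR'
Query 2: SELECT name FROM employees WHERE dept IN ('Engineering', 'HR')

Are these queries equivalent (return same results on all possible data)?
Yes, equivalent

Both queries return: [('Bob',), ('Carol',), ('Eve',), ('Frank',), ('Niaj',), ('Peggy',)]

Reason: OR vs IN are equivalent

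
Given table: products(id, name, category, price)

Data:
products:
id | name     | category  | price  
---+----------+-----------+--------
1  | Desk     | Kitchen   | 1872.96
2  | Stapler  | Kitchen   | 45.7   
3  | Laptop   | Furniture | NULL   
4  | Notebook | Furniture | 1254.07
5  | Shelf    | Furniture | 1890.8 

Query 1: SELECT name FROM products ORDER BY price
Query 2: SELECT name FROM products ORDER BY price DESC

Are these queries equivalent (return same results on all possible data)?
No, not equivalent

Query 1 returns: [('Laptop',), ('Stapler',), ('Notebook',), ('Desk',), ('Shelf',)]
Query 2 returns: [('Shelf',), ('Desk',), ('Notebook',), ('Stapler',), ('Laptop',)]

Reason: ASC vs DESC gives opposite ordering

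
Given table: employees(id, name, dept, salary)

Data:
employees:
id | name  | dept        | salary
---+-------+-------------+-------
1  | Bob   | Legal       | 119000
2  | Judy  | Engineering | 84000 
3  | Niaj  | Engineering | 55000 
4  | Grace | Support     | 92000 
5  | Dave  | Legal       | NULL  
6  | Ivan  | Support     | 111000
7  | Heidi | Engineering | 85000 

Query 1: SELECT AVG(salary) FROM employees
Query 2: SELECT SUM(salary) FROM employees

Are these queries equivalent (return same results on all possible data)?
No, not equivalent

Query 1 returns: [(91000.0,)]
Query 2 returns: [(546000,)]

Reason: AVG vs SUM give different aggregate values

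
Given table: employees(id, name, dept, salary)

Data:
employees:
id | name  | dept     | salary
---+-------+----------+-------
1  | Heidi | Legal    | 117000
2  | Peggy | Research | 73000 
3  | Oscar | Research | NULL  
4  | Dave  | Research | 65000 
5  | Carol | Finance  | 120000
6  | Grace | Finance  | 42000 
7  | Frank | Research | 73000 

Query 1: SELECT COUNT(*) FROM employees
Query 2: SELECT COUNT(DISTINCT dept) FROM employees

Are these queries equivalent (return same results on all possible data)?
No, not equivalent

Query 1 returns: [(7,)]
Query 2 returns: [(3,)]

Reason: COUNT(*) counts rows, COUNT(DISTINCT dept) counts unique depts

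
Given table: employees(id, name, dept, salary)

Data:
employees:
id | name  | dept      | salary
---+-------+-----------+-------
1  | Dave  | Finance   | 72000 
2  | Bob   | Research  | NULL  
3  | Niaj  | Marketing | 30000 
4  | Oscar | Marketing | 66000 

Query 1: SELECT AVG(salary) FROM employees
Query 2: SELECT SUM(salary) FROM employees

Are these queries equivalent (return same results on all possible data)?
No, not equivalent

Query 1 returns: [(56000.0,)]
Query 2 returns: [(168000,)]

Reason: AVG vs SUM give different aggregate values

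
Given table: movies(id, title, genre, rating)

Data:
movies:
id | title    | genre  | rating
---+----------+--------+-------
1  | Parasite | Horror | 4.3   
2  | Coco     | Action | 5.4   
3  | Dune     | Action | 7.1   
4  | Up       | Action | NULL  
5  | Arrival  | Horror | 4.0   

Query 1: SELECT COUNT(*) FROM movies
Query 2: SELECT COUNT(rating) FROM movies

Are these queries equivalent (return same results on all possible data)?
No, not equivalent

Query 1 returns: [(5,)]
Query 2 returns: [(4,)]

Reason: COUNT(*) includes NULLs, COUNT(column) excludes them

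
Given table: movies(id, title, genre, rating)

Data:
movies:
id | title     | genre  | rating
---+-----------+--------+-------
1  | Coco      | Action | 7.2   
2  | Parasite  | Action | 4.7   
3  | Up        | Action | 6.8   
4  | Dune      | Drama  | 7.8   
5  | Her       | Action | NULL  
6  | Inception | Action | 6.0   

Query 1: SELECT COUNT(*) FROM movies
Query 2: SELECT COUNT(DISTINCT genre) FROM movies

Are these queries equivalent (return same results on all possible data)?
No, not equivalent

Query 1 returns: [(6,)]
Query 2 returns: [(2,)]

Reason: COUNT(*) counts rows, COUNT(DISTINCT genre) counts unique genres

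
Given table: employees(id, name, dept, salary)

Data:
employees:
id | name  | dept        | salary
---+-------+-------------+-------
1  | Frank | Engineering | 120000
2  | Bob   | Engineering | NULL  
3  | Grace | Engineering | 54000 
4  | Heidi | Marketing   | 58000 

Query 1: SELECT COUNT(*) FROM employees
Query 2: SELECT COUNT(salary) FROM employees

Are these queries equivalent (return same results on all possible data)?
No, not equivalent

Query 1 returns: [(4,)]
Query 2 returns: [(3,)]

Reason: COUNT(*) includes NULLs, COUNT(column) excludes them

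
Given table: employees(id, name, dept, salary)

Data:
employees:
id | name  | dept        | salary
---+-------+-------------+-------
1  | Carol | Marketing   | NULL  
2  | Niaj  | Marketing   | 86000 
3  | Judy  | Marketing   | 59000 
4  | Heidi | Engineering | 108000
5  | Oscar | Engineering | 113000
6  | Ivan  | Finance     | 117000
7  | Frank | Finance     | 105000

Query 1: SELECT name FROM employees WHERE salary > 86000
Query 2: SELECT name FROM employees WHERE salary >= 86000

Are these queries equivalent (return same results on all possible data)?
No, not equivalent

Query 1 returns: [('Heidi',), ('Oscar',), ('Ivan',), ('Frank',)]
Query 2 returns: [('Niaj',), ('Heidi',), ('Oscar',), ('Ivan',), ('Frank',)]

Reason: > vs >= gives different results when salary = 86000 exists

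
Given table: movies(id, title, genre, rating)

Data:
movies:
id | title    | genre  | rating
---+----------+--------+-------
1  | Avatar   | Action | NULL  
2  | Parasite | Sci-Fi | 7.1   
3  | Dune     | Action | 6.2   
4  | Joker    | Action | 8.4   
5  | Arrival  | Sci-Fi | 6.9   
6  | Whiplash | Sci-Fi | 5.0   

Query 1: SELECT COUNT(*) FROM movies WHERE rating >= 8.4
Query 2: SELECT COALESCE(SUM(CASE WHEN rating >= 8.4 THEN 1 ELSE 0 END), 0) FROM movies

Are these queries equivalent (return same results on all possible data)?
Yes, equivalent

Both queries return: [(1,)]

Reason: COUNT with WHERE vs conditional SUM (COALESCE handles empty-table NULL)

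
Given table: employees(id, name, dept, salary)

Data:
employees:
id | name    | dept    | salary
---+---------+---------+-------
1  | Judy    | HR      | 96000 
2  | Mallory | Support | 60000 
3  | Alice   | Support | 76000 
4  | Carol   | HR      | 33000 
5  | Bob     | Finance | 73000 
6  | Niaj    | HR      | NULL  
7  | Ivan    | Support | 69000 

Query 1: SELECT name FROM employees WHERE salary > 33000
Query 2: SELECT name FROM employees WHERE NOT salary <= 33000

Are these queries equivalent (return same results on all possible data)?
Yes, equivalent

Both queries return: [('Alice',), ('Bob',), ('Ivan',), ('Judy',), ('Mallory',)]

Reason: Both filter salary > 33000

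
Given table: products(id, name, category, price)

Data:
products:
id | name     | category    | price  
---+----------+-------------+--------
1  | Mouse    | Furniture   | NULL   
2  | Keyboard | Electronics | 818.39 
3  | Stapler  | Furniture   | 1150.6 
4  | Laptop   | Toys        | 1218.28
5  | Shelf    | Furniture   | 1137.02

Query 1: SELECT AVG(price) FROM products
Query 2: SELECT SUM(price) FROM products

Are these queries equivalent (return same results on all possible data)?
No, not equivalent

Query 1 returns: [(1081.0725,)]
Query 2 returns: [(4324.29,)]

Reason: AVG vs SUM give different aggregate values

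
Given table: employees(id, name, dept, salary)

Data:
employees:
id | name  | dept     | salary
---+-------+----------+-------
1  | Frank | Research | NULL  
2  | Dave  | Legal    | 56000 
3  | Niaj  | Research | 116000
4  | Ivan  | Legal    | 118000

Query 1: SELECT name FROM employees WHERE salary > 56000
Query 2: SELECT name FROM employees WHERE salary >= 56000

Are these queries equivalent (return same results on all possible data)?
No, not equivalent

Query 1 returns: [('Niaj',), ('Ivan',)]
Query 2 returns: [('Dave',), ('Niaj',), ('Ivan',)]

Reason: > vs >= gives different results when salary = 56000 exists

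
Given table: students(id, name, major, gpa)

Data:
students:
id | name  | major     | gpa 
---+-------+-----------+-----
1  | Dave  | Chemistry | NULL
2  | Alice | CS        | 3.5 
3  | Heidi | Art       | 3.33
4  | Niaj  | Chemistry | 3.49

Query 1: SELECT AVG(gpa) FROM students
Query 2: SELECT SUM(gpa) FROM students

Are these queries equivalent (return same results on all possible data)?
No, not equivalent

Query 1 returns: [(3.44,)]
Query 2 returns: [(10.32,)]

Reason: AVG vs SUM give different aggregate values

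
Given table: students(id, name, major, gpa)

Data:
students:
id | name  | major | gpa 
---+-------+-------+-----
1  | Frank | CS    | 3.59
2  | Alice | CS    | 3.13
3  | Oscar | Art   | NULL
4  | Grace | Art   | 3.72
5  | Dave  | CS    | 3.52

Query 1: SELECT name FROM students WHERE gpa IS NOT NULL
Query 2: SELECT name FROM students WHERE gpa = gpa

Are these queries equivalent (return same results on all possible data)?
Yes, equivalent

Both queries return: [('Alice',), ('Dave',), ('Frank',), ('Grace',)]

Reason: IS NOT NULL vs self-equality (both exclude NULLs)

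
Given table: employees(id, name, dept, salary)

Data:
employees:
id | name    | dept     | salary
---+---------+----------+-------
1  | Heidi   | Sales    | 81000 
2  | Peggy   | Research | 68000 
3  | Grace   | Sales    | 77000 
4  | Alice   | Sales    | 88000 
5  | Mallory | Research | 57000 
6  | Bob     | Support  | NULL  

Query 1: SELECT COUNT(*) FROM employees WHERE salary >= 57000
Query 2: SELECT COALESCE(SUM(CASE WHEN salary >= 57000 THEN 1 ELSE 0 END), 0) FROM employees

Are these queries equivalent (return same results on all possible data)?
Yes, equivalent

Both queries return: [(5,)]

Reason: COUNT with WHERE vs conditional SUM (COALESCE handles empty-table NULL)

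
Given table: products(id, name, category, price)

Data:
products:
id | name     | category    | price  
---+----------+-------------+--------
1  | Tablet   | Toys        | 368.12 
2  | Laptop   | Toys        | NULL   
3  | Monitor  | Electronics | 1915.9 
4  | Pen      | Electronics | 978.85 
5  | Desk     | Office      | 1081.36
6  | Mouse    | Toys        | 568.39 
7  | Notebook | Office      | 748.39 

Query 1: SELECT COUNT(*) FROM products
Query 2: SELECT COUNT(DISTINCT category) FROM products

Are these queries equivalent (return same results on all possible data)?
No, not equivalent

Query 1 returns: [(7,)]
Query 2 returns: [(3,)]

Reason: COUNT(*) counts rows, COUNT(DISTINCT category) counts unique categorys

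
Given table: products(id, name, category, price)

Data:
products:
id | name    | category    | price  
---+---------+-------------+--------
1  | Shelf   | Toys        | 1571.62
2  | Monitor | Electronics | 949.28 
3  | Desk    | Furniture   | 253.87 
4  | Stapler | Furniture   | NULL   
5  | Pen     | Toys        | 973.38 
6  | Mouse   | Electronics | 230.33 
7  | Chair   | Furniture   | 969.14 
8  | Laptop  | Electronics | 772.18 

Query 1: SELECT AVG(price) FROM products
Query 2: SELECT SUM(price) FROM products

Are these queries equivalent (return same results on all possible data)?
No, not equivalent

Query 1 returns: [(817.1142857142858,)]
Query 2 returns: [(5719.8,)]

Reason: AVG vs SUM give different aggregate values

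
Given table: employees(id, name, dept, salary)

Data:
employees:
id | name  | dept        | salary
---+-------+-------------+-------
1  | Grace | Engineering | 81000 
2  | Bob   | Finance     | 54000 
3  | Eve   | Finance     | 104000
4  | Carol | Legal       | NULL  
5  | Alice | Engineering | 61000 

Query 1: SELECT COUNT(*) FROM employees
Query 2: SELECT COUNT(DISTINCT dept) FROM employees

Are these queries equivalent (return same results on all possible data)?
No, not equivalent

Query 1 returns: [(5,)]
Query 2 returns: [(3,)]

Reason: COUNT(*) counts rows, COUNT(DISTINCT dept) counts unique depts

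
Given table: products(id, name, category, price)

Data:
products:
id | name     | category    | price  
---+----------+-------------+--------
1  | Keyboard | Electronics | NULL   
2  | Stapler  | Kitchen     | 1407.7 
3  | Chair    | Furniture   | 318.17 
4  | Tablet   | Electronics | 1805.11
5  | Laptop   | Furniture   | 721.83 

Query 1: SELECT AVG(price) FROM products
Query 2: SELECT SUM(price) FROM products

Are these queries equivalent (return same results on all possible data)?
No, not equivalent

Query 1 returns: [(1063.2025,)]
Query 2 returns: [(4252.81,)]

Reason: AVG vs SUM give different aggregate values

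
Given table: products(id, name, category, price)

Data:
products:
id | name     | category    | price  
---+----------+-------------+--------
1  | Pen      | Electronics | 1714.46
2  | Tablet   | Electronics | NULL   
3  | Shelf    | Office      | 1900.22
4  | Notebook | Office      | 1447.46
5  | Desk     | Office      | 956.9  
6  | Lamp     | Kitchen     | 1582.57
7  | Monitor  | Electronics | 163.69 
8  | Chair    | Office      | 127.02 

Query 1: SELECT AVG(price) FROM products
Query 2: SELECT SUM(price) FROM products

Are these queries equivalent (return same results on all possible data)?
No, not equivalent

Query 1 returns: [(1127.4742857142858,)]
Query 2 returns: [(7892.32,)]

Reason: AVG vs SUM give different aggregate values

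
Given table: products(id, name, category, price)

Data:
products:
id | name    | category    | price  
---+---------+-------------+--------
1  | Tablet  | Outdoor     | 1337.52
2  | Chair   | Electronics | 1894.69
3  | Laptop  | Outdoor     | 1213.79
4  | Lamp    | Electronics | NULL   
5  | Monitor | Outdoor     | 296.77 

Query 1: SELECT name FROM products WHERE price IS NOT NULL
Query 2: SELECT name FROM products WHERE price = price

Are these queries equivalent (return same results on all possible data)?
Yes, equivalent

Both queries return: [('Chair',), ('Laptop',), ('Monitor',), ('Tablet',)]

Reason: IS NOT NULL vs self-equality (both exclude NULLs)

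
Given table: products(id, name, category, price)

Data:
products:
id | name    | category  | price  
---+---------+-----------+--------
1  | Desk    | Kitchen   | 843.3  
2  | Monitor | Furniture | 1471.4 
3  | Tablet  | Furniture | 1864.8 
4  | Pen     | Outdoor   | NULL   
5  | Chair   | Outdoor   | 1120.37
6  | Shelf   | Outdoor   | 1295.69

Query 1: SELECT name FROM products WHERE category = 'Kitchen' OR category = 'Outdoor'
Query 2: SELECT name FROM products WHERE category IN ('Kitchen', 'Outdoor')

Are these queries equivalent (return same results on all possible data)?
Yes, equivalent

Both queries return: [('Chair',), ('Desk',), ('Pen',), ('Shelf',)]

Reason: OR vs IN are equivalent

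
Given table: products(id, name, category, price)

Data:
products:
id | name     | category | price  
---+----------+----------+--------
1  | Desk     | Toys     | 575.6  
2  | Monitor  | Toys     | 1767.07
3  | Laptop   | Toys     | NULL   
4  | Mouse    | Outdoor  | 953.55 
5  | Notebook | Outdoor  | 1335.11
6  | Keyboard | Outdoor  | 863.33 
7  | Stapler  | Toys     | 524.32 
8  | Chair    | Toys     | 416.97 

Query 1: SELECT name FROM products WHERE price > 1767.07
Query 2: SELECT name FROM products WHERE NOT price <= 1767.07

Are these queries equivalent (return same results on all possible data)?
Yes, equivalent

Both queries return: []

Reason: Both filter price > 1767.07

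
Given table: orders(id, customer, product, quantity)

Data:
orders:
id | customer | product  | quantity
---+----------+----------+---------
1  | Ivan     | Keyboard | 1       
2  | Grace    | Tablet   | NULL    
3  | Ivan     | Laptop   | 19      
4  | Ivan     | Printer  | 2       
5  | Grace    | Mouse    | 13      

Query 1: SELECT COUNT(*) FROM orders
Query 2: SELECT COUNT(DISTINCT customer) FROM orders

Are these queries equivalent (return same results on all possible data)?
No, not equivalent

Query 1 returns: [(5,)]
Query 2 returns: [(2,)]

Reason: COUNT(*) counts rows, COUNT(DISTINCT customer) counts unique customers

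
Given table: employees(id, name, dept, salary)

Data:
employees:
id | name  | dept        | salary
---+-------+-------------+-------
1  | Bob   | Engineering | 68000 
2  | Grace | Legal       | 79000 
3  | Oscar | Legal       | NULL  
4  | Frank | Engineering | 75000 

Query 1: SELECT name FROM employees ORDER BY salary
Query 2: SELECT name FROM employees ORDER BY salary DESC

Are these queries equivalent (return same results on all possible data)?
No, not equivalent

Query 1 returns: [('Oscar',), ('Bob',), ('Frank',), ('Grace',)]
Query 2 returns: [('Grace',), ('Frank',), ('Bob',), ('Oscar',)]

Reason: ASC vs DESC gives opposite ordering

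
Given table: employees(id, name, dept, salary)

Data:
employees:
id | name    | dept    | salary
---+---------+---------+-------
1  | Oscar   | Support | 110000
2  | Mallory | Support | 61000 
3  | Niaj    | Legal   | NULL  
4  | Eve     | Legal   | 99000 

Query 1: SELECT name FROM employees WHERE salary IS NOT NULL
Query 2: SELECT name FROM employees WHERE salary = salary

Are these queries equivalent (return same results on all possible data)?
Yes, equivalent

Both queries return: [('Eve',), ('Mallory',), ('Oscar',)]

Reason: IS NOT NULL vs self-equality (both exclude NULLs)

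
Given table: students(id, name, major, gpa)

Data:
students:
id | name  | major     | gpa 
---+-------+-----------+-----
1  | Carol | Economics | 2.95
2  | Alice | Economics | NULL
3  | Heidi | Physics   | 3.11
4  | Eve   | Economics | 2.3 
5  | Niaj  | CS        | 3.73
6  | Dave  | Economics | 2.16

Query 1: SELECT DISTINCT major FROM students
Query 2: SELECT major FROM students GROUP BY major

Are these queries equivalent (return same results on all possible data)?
Yes, equivalent

Both queries return: [('CS',), ('Economics',), ('Physics',)]

Reason: Both get unique majors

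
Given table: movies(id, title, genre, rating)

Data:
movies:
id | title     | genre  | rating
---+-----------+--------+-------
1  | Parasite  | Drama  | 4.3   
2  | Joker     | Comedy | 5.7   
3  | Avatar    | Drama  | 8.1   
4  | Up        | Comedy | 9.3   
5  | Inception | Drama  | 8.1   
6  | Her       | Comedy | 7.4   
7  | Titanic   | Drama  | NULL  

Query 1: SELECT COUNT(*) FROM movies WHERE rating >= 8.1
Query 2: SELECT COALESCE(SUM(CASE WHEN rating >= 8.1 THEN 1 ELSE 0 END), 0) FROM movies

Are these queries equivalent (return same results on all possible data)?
Yes, equivalent

Both queries return: [(3,)]

Reason: COUNT with WHERE vs conditional SUM (COALESCE handles empty-table NULL)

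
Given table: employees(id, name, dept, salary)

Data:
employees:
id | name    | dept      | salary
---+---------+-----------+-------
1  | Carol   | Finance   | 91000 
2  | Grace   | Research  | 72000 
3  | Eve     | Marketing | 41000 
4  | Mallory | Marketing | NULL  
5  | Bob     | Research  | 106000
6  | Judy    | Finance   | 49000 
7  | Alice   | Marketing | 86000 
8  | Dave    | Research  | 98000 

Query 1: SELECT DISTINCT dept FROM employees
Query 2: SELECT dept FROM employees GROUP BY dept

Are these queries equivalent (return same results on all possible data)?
Yes, equivalent

Both queries return: [('Finance',), ('Marketing',), ('Research',)]

Reason: Both get unique depts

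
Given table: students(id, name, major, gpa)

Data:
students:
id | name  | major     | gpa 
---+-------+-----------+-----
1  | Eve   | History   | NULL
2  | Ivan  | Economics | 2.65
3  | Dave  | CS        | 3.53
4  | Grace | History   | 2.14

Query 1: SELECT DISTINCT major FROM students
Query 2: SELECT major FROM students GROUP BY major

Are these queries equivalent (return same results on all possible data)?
Yes, equivalent

Both queries return: [('CS',), ('Economics',), ('History',)]

Reason: Both get unique majors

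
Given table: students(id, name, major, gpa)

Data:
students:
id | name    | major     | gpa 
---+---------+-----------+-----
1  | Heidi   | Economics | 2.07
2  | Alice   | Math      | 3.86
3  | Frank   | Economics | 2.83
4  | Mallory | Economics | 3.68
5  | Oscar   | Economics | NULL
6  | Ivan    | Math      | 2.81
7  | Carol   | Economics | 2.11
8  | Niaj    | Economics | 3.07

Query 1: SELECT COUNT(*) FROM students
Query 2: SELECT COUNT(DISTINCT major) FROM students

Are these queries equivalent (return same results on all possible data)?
No, not equivalent

Query 1 returns: [(8,)]
Query 2 returns: [(2,)]

Reason: COUNT(*) counts rows, COUNT(DISTINCT major) counts unique majors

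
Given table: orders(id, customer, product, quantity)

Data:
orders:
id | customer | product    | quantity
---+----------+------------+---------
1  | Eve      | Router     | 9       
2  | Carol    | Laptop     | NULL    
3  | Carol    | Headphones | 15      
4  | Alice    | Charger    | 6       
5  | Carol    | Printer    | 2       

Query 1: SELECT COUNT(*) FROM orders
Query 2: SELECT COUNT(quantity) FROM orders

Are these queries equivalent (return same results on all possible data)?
No, not equivalent

Query 1 returns: [(5,)]
Query 2 returns: [(4,)]

Reason: COUNT(*) includes NULLs, COUNT(column) excludes them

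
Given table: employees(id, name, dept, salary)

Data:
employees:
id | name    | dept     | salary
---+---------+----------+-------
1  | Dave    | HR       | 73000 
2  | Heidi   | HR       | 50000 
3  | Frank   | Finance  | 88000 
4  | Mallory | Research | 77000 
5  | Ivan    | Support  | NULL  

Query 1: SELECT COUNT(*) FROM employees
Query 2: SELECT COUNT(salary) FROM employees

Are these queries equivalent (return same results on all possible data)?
No, not equivalent

Query 1 returns: [(5,)]
Query 2 returns: [(4,)]

Reason: COUNT(*) includes NULLs, COUNT(column) excludes them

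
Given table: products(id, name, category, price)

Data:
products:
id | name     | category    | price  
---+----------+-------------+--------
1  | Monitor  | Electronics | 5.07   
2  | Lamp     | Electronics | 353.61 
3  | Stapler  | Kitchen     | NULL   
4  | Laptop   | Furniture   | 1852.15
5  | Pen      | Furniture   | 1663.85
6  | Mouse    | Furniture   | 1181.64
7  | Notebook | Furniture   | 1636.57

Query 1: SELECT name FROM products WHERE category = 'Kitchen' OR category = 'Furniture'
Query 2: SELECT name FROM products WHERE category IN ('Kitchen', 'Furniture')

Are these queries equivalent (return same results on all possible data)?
Yes, equivalent

Both queries return: [('Laptop',), ('Mouse',), ('Notebook',), ('Pen',), ('Stapler',)]

Reason: OR vs IN are equivalent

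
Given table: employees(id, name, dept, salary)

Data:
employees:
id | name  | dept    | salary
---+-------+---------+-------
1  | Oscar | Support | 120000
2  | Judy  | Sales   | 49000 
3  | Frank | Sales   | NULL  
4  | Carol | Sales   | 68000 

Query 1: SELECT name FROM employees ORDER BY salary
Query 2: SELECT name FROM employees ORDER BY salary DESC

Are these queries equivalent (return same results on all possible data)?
No, not equivalent

Query 1 returns: [('Frank',), ('Judy',), ('Carol',), ('Oscar',)]
Query 2 returns: [('Oscar',), ('Carol',), ('Judy',), ('Frank',)]

Reason: ASC vs DESC gives opposite ordering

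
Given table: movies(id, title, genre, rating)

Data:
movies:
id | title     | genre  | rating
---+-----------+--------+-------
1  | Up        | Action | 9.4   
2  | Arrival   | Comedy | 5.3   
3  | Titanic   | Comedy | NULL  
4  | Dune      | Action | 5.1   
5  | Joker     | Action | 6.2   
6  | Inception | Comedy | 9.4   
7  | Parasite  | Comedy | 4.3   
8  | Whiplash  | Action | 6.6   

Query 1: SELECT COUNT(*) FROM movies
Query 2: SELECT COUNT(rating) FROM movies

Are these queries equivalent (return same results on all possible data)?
No, not equivalent

Query 1 returns: [(8,)]
Query 2 returns: [(7,)]

Reason: COUNT(*) includes NULLs, COUNT(column) excludes them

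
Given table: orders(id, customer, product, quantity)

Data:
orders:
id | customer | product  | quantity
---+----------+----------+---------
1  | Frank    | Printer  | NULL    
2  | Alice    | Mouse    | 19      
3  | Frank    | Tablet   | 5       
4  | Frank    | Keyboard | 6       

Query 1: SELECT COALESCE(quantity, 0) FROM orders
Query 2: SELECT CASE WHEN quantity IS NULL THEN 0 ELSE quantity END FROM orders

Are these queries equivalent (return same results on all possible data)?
Yes, equivalent

Both queries return: [(0,), (5,), (6,), (19,)]

Reason: COALESCE vs CASE for NULL handling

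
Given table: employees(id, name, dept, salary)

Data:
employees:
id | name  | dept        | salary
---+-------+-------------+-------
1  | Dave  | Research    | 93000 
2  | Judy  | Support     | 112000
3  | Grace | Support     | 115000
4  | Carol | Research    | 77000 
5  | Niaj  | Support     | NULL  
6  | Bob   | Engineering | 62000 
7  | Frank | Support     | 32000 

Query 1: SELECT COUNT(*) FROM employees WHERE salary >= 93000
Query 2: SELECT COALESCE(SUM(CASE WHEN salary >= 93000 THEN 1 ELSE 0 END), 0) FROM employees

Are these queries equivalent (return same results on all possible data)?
Yes, equivalent

Both queries return: [(3,)]

Reason: COUNT with WHERE vs conditional SUM (COALESCE handles empty-table NULL)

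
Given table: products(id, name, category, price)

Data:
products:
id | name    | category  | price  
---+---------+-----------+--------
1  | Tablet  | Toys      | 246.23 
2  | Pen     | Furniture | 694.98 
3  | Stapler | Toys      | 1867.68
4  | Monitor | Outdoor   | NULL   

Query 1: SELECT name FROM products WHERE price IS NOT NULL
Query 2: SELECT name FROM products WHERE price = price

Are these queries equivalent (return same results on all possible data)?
Yes, equivalent

Both queries return: [('Pen',), ('Stapler',), ('Tablet',)]

Reason: IS NOT NULL vs self-equality (both exclude NULLs)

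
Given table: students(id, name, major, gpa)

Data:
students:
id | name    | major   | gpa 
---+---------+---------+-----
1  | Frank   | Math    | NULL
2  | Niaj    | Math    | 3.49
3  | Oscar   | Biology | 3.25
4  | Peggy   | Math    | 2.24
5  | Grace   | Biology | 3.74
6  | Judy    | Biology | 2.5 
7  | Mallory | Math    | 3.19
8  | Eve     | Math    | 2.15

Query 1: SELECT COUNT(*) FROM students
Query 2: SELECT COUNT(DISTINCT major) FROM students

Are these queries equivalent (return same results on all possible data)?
No, not equivalent

Query 1 returns: [(8,)]
Query 2 returns: [(2,)]

Reason: COUNT(*) counts rows, COUNT(DISTINCT major) counts unique majors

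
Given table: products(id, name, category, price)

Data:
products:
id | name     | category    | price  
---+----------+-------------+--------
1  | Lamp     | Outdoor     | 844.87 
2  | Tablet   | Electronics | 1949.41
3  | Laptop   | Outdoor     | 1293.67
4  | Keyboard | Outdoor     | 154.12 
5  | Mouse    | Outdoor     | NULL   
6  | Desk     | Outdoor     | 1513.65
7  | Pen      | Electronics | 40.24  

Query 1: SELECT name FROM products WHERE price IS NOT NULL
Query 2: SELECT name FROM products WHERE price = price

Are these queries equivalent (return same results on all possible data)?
Yes, equivalent

Both queries return: [('Desk',), ('Keyboard',), ('Lamp',), ('Laptop',), ('Pen',), ('Tablet',)]

Reason: IS NOT NULL vs self-equality (both exclude NULLs)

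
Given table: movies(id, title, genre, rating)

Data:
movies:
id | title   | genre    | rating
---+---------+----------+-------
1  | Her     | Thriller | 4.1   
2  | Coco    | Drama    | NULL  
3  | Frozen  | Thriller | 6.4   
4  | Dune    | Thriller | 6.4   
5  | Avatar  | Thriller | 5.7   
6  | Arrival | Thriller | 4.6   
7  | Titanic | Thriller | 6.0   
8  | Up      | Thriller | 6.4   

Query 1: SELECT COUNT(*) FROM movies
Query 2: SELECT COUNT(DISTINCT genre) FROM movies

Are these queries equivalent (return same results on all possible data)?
No, not equivalent

Query 1 returns: [(8,)]
Query 2 returns: [(2,)]

Reason: COUNT(*) counts rows, COUNT(DISTINCT genre) counts unique genres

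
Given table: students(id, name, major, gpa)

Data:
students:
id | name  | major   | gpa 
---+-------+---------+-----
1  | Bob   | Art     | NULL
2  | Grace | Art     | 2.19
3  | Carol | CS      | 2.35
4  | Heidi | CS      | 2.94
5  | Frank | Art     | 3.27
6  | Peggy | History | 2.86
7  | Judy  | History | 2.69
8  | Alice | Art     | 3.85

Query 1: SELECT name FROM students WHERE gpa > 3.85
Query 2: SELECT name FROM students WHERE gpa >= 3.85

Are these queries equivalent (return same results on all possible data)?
No, not equivalent

Query 1 returns: []
Query 2 returns: [('Alice',)]

Reason: > vs >= gives different results when gpa = 3.85 exists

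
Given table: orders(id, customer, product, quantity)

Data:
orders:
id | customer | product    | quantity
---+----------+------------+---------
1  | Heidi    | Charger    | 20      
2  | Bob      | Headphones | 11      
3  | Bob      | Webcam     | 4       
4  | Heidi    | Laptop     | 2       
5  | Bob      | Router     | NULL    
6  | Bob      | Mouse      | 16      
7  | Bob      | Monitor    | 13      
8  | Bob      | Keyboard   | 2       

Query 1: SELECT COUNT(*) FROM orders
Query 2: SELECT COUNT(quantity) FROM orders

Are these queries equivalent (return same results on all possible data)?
No, not equivalent

Query 1 returns: [(8,)]
Query 2 returns: [(7,)]

Reason: COUNT(*) includes NULLs, COUNT(column) excludes them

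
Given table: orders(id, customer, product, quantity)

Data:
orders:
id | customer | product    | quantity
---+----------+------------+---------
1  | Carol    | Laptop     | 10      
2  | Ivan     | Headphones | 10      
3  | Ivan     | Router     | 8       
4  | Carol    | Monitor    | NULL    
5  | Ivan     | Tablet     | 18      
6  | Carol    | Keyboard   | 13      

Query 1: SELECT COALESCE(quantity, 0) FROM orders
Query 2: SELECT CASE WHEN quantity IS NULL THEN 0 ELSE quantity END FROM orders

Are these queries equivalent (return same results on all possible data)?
Yes, equivalent

Both queries return: [(0,), (8,), (10,), (10,), (13,), (18,)]

Reason: COALESCE vs CASE for NULL handling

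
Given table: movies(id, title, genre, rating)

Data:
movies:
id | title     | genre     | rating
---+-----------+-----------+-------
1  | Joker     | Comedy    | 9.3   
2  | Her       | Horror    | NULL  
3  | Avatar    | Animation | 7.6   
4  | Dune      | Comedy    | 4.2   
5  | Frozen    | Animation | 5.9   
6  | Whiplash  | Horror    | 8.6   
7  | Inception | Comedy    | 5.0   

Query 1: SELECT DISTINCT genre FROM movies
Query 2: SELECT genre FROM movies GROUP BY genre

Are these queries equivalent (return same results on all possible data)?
Yes, equivalent

Both queries return: [('Animation',), ('Comedy',), ('Horror',)]

Reason: Both get unique genres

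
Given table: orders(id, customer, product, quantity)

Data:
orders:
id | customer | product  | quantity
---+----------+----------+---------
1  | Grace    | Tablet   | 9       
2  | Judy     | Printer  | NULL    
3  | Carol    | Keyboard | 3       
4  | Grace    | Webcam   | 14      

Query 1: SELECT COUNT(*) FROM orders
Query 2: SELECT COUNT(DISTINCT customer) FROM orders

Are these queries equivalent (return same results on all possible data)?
No, not equivalent

Query 1 returns: [(4,)]
Query 2 returns: [(3,)]

Reason: COUNT(*) counts rows, COUNT(DISTINCT customer) counts unique customers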